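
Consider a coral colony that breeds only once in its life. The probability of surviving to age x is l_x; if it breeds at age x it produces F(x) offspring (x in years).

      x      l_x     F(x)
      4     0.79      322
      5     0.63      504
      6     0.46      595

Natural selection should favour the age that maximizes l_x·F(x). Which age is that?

5

Expected offspring if breeding at age x = l_x × F(x):
  age 4: 0.79 × 322 = 254.380
  age 5: 0.63 × 504 = 317.520
  age 6: 0.46 × 595 = 273.700
Maximum at age 5 (317.520).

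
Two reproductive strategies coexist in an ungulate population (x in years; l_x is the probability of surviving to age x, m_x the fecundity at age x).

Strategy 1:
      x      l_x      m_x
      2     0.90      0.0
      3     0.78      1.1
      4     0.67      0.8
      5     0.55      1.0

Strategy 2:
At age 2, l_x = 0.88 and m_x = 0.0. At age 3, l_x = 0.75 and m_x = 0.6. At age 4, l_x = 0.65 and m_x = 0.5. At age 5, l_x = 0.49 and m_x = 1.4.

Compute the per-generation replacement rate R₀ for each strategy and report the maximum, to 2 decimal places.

Strategy 1: R₀ = 0.90×0.0 + 0.78×1.1 + 0.67×0.8 + 0.55×1.0 = 1.9440
Strategy 2: R₀ = 0.88×0.0 + 0.75×0.6 + 0.65×0.5 + 0.49×1.4 = 1.4610
Highest R₀: strategy 1 with 1.9440.

1.94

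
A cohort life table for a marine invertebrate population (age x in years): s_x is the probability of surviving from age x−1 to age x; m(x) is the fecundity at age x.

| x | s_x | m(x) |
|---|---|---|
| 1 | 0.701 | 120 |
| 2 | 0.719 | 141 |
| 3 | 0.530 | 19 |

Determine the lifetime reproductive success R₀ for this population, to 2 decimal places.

160.26

Survivorship from birth: l_x = s_1·s_2·…·s_x.
  l_1 = 0.70100
  l_2 = 0.50402
  l_3 = 0.26713
R₀ = Σ l_x m(x):
  age 1: 0.70100 × 120 = 84.1200
  age 2: 0.50402 × 141 = 71.0668
  age 3: 0.26713 × 19 = 5.0755
R₀ = 84.1200 + 71.0668 + 5.0755 = 160.2623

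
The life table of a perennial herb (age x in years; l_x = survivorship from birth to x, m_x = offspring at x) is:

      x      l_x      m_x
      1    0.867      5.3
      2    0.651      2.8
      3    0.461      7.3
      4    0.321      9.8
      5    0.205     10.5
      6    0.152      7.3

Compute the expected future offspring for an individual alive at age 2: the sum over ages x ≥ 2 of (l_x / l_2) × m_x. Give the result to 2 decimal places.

l_2 = 0.651. Conditional survival from age 2 to x is l_x / l_2.
  x=2: (0.651/0.651) × 2.8 = 2.8000
  x=3: (0.461/0.651) × 7.3 = 5.1694
  x=4: (0.321/0.651) × 9.8 = 4.8323
  x=5: (0.205/0.651) × 10.5 = 3.3065
  x=6: (0.152/0.651) × 7.3 = 1.7045
Sum = 2.8000 + 5.1694 + 4.8323 + 3.3065 + 1.7045 = 17.8126

17.81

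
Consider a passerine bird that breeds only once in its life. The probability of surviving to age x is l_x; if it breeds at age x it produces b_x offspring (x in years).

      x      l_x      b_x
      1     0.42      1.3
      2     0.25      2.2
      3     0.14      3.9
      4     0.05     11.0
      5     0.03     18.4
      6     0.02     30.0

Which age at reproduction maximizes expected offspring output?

Expected offspring if breeding at age x = l_x × b_x:
  age 1: 0.42 × 1.3 = 0.546
  age 2: 0.25 × 2.2 = 0.550
  age 3: 0.14 × 3.9 = 0.546
  age 4: 0.05 × 11.0 = 0.550
  age 5: 0.03 × 18.4 = 0.552
  age 6: 0.02 × 30.0 = 0.600
Maximum at age 6 (0.600).

6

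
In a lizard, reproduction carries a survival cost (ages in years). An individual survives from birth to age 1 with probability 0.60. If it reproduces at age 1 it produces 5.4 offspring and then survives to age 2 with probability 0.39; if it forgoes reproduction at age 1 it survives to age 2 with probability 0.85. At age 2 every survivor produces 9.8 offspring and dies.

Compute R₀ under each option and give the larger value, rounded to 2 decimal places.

breed at age 1: R₀ = 0.60 × (5.4 + 0.39 × 9.8) = 0.60 × 9.2220 = 5.5332
delay to age 2: R₀ = 0.60 × (0.85 × 9.8) = 0.60 × 8.3300 = 4.9980
Higher: breed at age 1 (5.5332).

5.53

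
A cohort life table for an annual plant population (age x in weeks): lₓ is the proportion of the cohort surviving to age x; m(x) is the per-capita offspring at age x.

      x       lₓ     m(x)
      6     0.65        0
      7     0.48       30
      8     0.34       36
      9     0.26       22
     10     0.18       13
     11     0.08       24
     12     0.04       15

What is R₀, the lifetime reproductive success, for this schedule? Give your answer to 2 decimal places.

R₀ = Σ lₓ m(x):
  age 6: 0.65 × 0 = 0.0000
  age 7: 0.48 × 30 = 14.4000
  age 8: 0.34 × 36 = 12.2400
  age 9: 0.26 × 22 = 5.7200
  age 10: 0.18 × 13 = 2.3400
  age 11: 0.08 × 24 = 1.9200
  age 12: 0.04 × 15 = 0.6000
R₀ = 0.0000 + 14.4000 + 12.2400 + 5.7200 + 2.3400 + 1.9200 + 0.6000 = 37.2200

37.22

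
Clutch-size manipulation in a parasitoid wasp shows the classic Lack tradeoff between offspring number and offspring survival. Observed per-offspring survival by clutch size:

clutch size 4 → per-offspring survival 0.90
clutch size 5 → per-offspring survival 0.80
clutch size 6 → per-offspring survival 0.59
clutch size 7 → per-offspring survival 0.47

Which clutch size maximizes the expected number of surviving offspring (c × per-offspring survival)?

5

Expected surviving offspring = c × s(c):
  c=4: 4 × 0.90 = 3.600
  c=5: 5 × 0.80 = 4.000
  c=6: 6 × 0.59 = 3.540
  c=7: 7 × 0.47 = 3.290
Maximum at c = 5 (4.000 surviving offspring).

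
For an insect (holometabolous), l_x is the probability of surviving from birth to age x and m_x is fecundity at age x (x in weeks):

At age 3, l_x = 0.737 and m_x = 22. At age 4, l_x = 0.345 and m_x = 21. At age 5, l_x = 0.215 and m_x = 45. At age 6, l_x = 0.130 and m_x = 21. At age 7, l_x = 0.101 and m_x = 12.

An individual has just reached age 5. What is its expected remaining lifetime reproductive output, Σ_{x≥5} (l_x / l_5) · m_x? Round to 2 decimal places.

l_5 = 0.215. Conditional survival from age 5 to x is l_x / l_5.
  x=5: (0.215/0.215) × 45 = 45.0000
  x=6: (0.130/0.215) × 21 = 12.6977
  x=7: (0.101/0.215) × 12 = 5.6372
Sum = 45.0000 + 12.6977 + 5.6372 = 63.3349

63.33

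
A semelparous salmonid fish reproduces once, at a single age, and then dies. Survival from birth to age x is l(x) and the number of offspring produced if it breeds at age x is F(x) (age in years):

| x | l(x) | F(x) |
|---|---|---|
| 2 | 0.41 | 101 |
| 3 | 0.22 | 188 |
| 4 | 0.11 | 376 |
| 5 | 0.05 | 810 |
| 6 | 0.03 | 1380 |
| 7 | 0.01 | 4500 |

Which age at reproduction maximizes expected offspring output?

Expected offspring if breeding at age x = l(x) × F(x):
  age 2: 0.41 × 101 = 41.410
  age 3: 0.22 × 188 = 41.360
  age 4: 0.11 × 376 = 41.360
  age 5: 0.05 × 810 = 40.500
  age 6: 0.03 × 1380 = 41.400
  age 7: 0.01 × 4500 = 45.000
Maximum at age 7 (45.000).

7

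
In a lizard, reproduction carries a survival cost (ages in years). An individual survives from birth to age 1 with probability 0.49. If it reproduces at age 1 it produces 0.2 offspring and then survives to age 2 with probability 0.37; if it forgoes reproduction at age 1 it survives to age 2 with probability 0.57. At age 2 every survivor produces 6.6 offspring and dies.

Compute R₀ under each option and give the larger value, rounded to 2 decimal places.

breed at age 1: R₀ = 0.49 × (0.2 + 0.37 × 6.6) = 0.49 × 2.6420 = 1.2946
delay to age 2: R₀ = 0.49 × (0.57 × 6.6) = 0.49 × 3.7620 = 1.8434
Higher: delay to age 2 (1.8434).

1.84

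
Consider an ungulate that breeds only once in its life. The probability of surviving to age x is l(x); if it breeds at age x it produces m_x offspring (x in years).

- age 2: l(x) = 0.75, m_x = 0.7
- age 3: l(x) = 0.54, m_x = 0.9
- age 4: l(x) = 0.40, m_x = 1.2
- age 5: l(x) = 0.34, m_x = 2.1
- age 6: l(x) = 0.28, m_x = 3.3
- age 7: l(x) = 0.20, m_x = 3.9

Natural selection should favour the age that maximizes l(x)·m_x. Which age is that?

Expected offspring if breeding at age x = l(x) × m_x:
  age 2: 0.75 × 0.7 = 0.525
  age 3: 0.54 × 0.9 = 0.486
  age 4: 0.40 × 1.2 = 0.480
  age 5: 0.34 × 2.1 = 0.714
  age 6: 0.28 × 3.3 = 0.924
  age 7: 0.20 × 3.9 = 0.780
Maximum at age 6 (0.924).

6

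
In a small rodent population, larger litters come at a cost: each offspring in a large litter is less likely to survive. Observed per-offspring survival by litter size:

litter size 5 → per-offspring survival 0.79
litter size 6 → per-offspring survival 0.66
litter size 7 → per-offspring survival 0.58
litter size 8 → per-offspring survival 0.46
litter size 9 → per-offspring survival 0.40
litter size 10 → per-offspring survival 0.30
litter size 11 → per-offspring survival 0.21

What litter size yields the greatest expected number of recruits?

7

Expected recruits = c × s(c):
  c=5: 5 × 0.79 = 3.950
  c=6: 6 × 0.66 = 3.960
  c=7: 7 × 0.58 = 4.060
  c=8: 8 × 0.46 = 3.680
  c=9: 9 × 0.40 = 3.600
  c=10: 10 × 0.30 = 3.000
  c=11: 11 × 0.21 = 2.310
Maximum at c = 7 (4.060 recruits).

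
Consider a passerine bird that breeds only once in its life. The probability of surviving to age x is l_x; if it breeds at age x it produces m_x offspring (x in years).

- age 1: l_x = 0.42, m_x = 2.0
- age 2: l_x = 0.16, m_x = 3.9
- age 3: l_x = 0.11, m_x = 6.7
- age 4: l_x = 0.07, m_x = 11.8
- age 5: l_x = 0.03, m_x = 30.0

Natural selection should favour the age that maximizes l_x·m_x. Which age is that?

5

Expected offspring if breeding at age x = l_x × m_x:
  age 1: 0.42 × 2.0 = 0.840
  age 2: 0.16 × 3.9 = 0.624
  age 3: 0.11 × 6.7 = 0.737
  age 4: 0.07 × 11.8 = 0.826
  age 5: 0.03 × 30.0 = 0.900
Maximum at age 5 (0.900).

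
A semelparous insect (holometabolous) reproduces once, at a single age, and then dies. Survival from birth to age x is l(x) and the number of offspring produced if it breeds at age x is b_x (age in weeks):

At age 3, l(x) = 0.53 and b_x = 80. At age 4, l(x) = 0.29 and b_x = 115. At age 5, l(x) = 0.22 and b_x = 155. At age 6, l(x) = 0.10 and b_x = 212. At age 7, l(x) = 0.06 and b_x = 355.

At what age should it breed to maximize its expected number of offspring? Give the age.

3

Expected offspring if breeding at age x = l(x) × b_x:
  age 3: 0.53 × 80 = 42.400
  age 4: 0.29 × 115 = 33.350
  age 5: 0.22 × 155 = 34.100
  age 6: 0.10 × 212 = 21.200
  age 7: 0.06 × 355 = 21.300
Maximum at age 3 (42.400).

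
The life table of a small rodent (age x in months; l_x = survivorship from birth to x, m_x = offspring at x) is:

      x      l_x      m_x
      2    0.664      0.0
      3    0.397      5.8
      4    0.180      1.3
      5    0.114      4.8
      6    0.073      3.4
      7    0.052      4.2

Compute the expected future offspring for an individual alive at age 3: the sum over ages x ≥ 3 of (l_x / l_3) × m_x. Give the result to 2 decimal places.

8.94

l_3 = 0.397. Conditional survival from age 3 to x is l_x / l_3.
  x=3: (0.397/0.397) × 5.8 = 5.8000
  x=4: (0.180/0.397) × 1.3 = 0.5894
  x=5: (0.114/0.397) × 4.8 = 1.3783
  x=6: (0.073/0.397) × 3.4 = 0.6252
  x=7: (0.052/0.397) × 4.2 = 0.5501
Sum = 5.8000 + 0.5894 + 1.3783 + 0.6252 + 0.5501 = 8.9431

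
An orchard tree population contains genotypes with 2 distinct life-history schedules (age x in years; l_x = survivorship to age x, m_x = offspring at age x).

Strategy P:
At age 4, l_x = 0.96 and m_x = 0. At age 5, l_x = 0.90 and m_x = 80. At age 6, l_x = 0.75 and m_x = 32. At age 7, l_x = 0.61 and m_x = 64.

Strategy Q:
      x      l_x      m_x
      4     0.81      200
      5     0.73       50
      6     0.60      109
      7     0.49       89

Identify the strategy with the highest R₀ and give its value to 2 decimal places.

Strategy P: R₀ = 0.96×0 + 0.90×80 + 0.75×32 + 0.61×64 = 135.0400
Strategy Q: R₀ = 0.81×200 + 0.73×50 + 0.60×109 + 0.49×89 = 307.5100
Highest R₀: strategy Q with 307.5100.

307.51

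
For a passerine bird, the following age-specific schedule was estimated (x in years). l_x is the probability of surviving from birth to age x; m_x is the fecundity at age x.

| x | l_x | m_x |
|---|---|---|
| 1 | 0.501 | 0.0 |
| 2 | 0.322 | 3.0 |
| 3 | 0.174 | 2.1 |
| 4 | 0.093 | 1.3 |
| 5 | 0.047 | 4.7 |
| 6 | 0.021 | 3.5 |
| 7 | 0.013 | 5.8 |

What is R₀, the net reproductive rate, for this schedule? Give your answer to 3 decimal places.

R₀ = Σ l_x m_x:
  age 1: 0.501 × 0.0 = 0.0000
  age 2: 0.322 × 3.0 = 0.9660
  age 3: 0.174 × 2.1 = 0.3654
  age 4: 0.093 × 1.3 = 0.1209
  age 5: 0.047 × 4.7 = 0.2209
  age 6: 0.021 × 3.5 = 0.0735
  age 7: 0.013 × 5.8 = 0.0754
R₀ = 0.0000 + 0.9660 + 0.3654 + 0.1209 + 0.2209 + 0.0735 + 0.0754 = 1.8221

1.822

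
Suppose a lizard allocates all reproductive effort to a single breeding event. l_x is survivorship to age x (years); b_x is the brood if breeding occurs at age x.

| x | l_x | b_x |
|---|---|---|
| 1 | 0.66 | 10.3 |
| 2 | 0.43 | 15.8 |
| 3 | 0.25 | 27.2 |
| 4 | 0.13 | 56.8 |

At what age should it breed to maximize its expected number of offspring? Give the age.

Expected offspring if breeding at age x = l_x × b_x:
  age 1: 0.66 × 10.3 = 6.798
  age 2: 0.43 × 15.8 = 6.794
  age 3: 0.25 × 27.2 = 6.800
  age 4: 0.13 × 56.8 = 7.384
Maximum at age 4 (7.384).

4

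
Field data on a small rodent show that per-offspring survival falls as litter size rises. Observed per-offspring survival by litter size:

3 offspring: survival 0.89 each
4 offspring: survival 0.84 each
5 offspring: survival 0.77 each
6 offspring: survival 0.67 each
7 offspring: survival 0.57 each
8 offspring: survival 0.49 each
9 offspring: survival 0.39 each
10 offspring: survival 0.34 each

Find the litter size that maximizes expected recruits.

6

Expected recruits = c × s(c):
  c=3: 3 × 0.89 = 2.670
  c=4: 4 × 0.84 = 3.360
  c=5: 5 × 0.77 = 3.850
  c=6: 6 × 0.67 = 4.020
  c=7: 7 × 0.57 = 3.990
  c=8: 8 × 0.49 = 3.920
  c=9: 9 × 0.39 = 3.510
  c=10: 10 × 0.34 = 3.400
Maximum at c = 6 (4.020 recruits).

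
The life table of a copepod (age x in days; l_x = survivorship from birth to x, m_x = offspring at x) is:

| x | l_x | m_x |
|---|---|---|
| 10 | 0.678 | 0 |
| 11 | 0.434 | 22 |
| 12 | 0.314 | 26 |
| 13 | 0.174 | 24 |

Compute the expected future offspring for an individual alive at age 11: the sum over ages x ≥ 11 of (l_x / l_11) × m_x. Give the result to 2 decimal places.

50.43

l_11 = 0.434. Conditional survival from age 11 to x is l_x / l_11.
  x=11: (0.434/0.434) × 22 = 22.0000
  x=12: (0.314/0.434) × 26 = 18.8111
  x=13: (0.174/0.434) × 24 = 9.6221
Sum = 22.0000 + 18.8111 + 9.6221 = 50.4332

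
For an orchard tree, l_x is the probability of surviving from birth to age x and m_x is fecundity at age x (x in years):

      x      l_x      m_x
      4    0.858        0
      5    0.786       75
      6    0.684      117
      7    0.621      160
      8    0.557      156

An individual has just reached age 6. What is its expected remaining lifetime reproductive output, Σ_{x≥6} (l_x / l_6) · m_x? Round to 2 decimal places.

389.30

l_6 = 0.684. Conditional survival from age 6 to x is l_x / l_6.
  x=6: (0.684/0.684) × 117 = 117.0000
  x=7: (0.621/0.684) × 160 = 145.2632
  x=8: (0.557/0.684) × 156 = 127.0351
Sum = 117.0000 + 145.2632 + 127.0351 = 389.2982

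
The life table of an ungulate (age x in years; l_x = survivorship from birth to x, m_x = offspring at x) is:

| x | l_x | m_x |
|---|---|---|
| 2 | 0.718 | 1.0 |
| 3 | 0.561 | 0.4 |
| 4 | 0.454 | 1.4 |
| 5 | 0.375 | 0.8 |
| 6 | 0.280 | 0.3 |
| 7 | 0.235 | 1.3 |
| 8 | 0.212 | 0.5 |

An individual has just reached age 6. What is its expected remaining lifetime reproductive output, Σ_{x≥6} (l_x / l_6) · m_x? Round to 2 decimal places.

1.77

l_6 = 0.280. Conditional survival from age 6 to x is l_x / l_6.
  x=6: (0.280/0.280) × 0.3 = 0.3000
  x=7: (0.235/0.280) × 1.3 = 1.0911
  x=8: (0.212/0.280) × 0.5 = 0.3786
Sum = 0.3000 + 1.0911 + 0.3786 = 1.7696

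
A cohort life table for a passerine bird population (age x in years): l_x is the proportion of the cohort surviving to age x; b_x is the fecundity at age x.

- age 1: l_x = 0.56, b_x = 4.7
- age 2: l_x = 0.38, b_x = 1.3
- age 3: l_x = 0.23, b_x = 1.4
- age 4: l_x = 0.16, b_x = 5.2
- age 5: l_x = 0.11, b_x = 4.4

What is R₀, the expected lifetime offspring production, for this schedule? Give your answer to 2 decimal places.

R₀ = Σ l_x b_x:
  age 1: 0.56 × 4.7 = 2.6320
  age 2: 0.38 × 1.3 = 0.4940
  age 3: 0.23 × 1.4 = 0.3220
  age 4: 0.16 × 5.2 = 0.8320
  age 5: 0.11 × 4.4 = 0.4840
R₀ = 2.6320 + 0.4940 + 0.3220 + 0.8320 + 0.4840 = 4.7640

4.76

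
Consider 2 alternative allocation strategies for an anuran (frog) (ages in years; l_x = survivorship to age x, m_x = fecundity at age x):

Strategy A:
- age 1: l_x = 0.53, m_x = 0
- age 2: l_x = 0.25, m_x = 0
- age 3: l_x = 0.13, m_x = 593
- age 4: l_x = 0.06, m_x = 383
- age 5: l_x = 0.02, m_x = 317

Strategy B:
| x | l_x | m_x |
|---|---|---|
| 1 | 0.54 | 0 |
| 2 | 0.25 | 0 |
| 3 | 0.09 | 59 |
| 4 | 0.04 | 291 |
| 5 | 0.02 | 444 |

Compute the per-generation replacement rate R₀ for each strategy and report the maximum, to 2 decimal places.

106.41

Strategy A: R₀ = 0.53×0 + 0.25×0 + 0.13×593 + 0.06×383 + 0.02×317 = 106.4100
Strategy B: R₀ = 0.54×0 + 0.25×0 + 0.09×59 + 0.04×291 + 0.02×444 = 25.8300
Highest R₀: strategy A with 106.4100.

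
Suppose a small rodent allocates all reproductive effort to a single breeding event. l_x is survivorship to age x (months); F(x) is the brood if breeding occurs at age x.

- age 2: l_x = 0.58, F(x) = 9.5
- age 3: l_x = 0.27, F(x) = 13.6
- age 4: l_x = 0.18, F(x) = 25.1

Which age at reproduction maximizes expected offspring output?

2

Expected offspring if breeding at age x = l_x × F(x):
  age 2: 0.58 × 9.5 = 5.510
  age 3: 0.27 × 13.6 = 3.672
  age 4: 0.18 × 25.1 = 4.518
Maximum at age 2 (5.510).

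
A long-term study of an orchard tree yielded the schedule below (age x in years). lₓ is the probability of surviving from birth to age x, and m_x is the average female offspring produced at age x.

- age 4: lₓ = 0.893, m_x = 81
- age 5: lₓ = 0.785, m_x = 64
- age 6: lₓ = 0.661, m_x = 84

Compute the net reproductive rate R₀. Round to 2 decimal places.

178.10

R₀ = Σ lₓ m_x:
  age 4: 0.893 × 81 = 72.3330
  age 5: 0.785 × 64 = 50.2400
  age 6: 0.661 × 84 = 55.5240
R₀ = 72.3330 + 50.2400 + 55.5240 = 178.0970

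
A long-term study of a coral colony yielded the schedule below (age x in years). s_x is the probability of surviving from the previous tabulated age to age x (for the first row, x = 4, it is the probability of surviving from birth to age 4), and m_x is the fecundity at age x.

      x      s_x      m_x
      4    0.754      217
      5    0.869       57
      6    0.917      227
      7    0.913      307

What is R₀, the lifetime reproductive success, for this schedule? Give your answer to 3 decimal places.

Survivorship from birth: l_x = s_4·s_5·…·s_x.
  l_4 = 0.75400
  l_5 = 0.65523
  l_6 = 0.60084
  l_7 = 0.54857
R₀ = Σ l_x m_x:
  age 4: 0.75400 × 217 = 163.6180
  age 5: 0.65523 × 57 = 37.3481
  age 6: 0.60084 × 227 = 136.3907
  age 7: 0.54857 × 307 = 168.4110
R₀ = 163.6180 + 37.3481 + 136.3907 + 168.4110 = 505.7678

505.768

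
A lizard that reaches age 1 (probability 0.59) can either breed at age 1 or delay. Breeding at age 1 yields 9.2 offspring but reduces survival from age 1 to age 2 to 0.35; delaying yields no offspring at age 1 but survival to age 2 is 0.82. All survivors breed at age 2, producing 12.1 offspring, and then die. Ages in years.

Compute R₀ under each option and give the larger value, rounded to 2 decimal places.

7.93

breed at age 1: R₀ = 0.59 × (9.2 + 0.35 × 12.1) = 0.59 × 13.4350 = 7.9266
delay to age 2: R₀ = 0.59 × (0.82 × 12.1) = 0.59 × 9.9220 = 5.8540
Higher: breed at age 1 (7.9266).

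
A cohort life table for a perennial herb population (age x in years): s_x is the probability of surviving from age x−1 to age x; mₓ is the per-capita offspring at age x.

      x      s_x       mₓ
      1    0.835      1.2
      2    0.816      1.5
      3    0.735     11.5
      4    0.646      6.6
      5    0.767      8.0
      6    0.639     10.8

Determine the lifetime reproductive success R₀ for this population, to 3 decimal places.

Survivorship from birth: l_x = s_1·s_2·…·s_x.
  l_1 = 0.83500
  l_2 = 0.68136
  l_3 = 0.50080
  l_4 = 0.32352
  l_5 = 0.24814
  l_6 = 0.15856
R₀ = Σ l_x mₓ:
  age 1: 0.83500 × 1.2 = 1.0020
  age 2: 0.68136 × 1.5 = 1.0220
  age 3: 0.50080 × 11.5 = 5.7592
  age 4: 0.32352 × 6.6 = 2.1352
  age 5: 0.24814 × 8.0 = 1.9851
  age 6: 0.15856 × 10.8 = 1.7124
R₀ = 1.0020 + 1.0220 + 5.7592 + 2.1352 + 1.9851 + 1.7124 = 13.6160

13.616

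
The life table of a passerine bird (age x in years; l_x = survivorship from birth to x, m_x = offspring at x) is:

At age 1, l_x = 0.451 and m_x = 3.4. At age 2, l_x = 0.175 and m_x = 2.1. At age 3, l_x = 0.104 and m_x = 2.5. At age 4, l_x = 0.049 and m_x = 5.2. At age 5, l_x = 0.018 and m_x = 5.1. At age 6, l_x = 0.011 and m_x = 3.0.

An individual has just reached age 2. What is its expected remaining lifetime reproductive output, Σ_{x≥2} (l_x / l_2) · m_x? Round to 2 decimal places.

l_2 = 0.175. Conditional survival from age 2 to x is l_x / l_2.
  x=2: (0.175/0.175) × 2.1 = 2.1000
  x=3: (0.104/0.175) × 2.5 = 1.4857
  x=4: (0.049/0.175) × 5.2 = 1.4560
  x=5: (0.018/0.175) × 5.1 = 0.5246
  x=6: (0.011/0.175) × 3.0 = 0.1886
Sum = 2.1000 + 1.4857 + 1.4560 + 0.5246 + 0.1886 = 5.7549

5.75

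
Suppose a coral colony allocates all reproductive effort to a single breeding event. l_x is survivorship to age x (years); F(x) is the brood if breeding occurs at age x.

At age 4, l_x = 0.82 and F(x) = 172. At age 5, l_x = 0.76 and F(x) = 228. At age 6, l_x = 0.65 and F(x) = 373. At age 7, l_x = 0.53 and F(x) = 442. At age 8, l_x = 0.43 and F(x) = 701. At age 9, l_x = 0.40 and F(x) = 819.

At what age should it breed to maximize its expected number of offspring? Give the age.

Expected offspring if breeding at age x = l_x × F(x):
  age 4: 0.82 × 172 = 141.040
  age 5: 0.76 × 228 = 173.280
  age 6: 0.65 × 373 = 242.450
  age 7: 0.53 × 442 = 234.260
  age 8: 0.43 × 701 = 301.430
  age 9: 0.40 × 819 = 327.600
Maximum at age 9 (327.600).

9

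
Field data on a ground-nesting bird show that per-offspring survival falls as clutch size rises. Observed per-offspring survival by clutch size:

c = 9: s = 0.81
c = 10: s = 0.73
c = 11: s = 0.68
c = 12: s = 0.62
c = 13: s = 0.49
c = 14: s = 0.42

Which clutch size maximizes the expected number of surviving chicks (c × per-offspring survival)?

Expected surviving chicks = c × s(c):
  c=9: 9 × 0.81 = 7.290
  c=10: 10 × 0.73 = 7.300
  c=11: 11 × 0.68 = 7.480
  c=12: 12 × 0.62 = 7.440
  c=13: 13 × 0.49 = 6.370
  c=14: 14 × 0.42 = 5.880
Maximum at c = 11 (7.480 surviving chicks).

11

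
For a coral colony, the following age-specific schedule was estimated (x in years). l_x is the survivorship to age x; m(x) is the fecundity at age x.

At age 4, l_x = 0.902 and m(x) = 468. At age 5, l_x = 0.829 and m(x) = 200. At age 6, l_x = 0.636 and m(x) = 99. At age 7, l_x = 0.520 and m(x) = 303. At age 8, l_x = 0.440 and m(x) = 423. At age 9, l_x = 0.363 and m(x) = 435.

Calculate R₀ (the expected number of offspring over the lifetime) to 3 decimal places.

1152.485

R₀ = Σ l_x m(x):
  age 4: 0.902 × 468 = 422.1360
  age 5: 0.829 × 200 = 165.8000
  age 6: 0.636 × 99 = 62.9640
  age 7: 0.520 × 303 = 157.5600
  age 8: 0.440 × 423 = 186.1200
  age 9: 0.363 × 435 = 157.9050
R₀ = 422.1360 + 165.8000 + 62.9640 + 157.5600 + 186.1200 + 157.9050 = 1152.4850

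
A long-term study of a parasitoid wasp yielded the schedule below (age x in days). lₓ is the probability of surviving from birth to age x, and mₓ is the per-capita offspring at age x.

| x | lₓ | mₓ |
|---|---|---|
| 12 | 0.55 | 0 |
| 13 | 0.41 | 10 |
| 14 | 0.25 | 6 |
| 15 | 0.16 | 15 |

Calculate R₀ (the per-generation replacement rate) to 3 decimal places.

8.000

R₀ = Σ lₓ mₓ:
  age 12: 0.55 × 0 = 0.0000
  age 13: 0.41 × 10 = 4.1000
  age 14: 0.25 × 6 = 1.5000
  age 15: 0.16 × 15 = 2.4000
R₀ = 0.0000 + 4.1000 + 1.5000 + 2.4000 = 8.0000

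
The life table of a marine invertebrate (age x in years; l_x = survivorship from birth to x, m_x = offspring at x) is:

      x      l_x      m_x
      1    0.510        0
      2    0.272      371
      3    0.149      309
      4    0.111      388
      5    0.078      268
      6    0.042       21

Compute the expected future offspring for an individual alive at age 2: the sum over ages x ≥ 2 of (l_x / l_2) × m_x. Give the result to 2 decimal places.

778.70

l_2 = 0.272. Conditional survival from age 2 to x is l_x / l_2.
  x=2: (0.272/0.272) × 371 = 371.0000
  x=3: (0.149/0.272) × 309 = 169.2684
  x=4: (0.111/0.272) × 388 = 158.3382
  x=5: (0.078/0.272) × 268 = 76.8529
  x=6: (0.042/0.272) × 21 = 3.2426
Sum = 371.0000 + 169.2684 + 158.3382 + 76.8529 + 3.2426 = 778.7022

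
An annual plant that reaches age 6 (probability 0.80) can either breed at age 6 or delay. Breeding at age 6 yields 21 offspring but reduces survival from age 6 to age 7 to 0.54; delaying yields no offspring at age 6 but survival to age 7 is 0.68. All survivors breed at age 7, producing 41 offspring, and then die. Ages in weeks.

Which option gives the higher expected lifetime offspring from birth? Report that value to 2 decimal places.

34.51

breed at age 6: R₀ = 0.80 × (21 + 0.54 × 41) = 0.80 × 43.1400 = 34.5120
delay to age 7: R₀ = 0.80 × (0.68 × 41) = 0.80 × 27.8800 = 22.3040
Higher: breed at age 6 (34.5120).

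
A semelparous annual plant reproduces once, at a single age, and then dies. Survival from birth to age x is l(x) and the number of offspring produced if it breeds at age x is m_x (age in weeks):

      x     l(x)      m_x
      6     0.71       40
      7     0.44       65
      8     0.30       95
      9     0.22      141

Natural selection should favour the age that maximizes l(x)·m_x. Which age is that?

Expected offspring if breeding at age x = l(x) × m_x:
  age 6: 0.71 × 40 = 28.400
  age 7: 0.44 × 65 = 28.600
  age 8: 0.30 × 95 = 28.500
  age 9: 0.22 × 141 = 31.020
Maximum at age 9 (31.020).

9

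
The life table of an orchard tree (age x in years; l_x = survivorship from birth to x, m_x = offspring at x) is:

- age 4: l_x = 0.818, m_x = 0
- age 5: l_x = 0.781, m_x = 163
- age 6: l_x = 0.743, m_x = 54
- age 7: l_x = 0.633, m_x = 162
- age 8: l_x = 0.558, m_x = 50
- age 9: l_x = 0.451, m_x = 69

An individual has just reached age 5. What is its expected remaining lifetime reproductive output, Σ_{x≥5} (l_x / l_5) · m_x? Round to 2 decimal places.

421.24

l_5 = 0.781. Conditional survival from age 5 to x is l_x / l_5.
  x=5: (0.781/0.781) × 163 = 163.0000
  x=6: (0.743/0.781) × 54 = 51.3726
  x=7: (0.633/0.781) × 162 = 131.3009
  x=8: (0.558/0.781) × 50 = 35.7234
  x=9: (0.451/0.781) × 69 = 39.8451
Sum = 163.0000 + 51.3726 + 131.3009 + 35.7234 + 39.8451 = 421.2420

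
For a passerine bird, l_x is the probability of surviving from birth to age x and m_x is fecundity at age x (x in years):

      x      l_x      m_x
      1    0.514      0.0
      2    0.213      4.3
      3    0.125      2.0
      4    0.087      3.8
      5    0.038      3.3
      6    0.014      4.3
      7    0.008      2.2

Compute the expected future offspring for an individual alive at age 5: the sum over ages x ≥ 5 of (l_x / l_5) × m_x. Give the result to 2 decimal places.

5.35

l_5 = 0.038. Conditional survival from age 5 to x is l_x / l_5.
  x=5: (0.038/0.038) × 3.3 = 3.3000
  x=6: (0.014/0.038) × 4.3 = 1.5842
  x=7: (0.008/0.038) × 2.2 = 0.4632
Sum = 3.3000 + 1.5842 + 0.4632 = 5.3474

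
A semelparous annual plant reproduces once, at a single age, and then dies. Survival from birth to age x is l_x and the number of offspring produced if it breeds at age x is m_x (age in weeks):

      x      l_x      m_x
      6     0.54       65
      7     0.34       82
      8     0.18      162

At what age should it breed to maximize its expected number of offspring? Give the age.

6

Expected offspring if breeding at age x = l_x × m_x:
  age 6: 0.54 × 65 = 35.100
  age 7: 0.34 × 82 = 27.880
  age 8: 0.18 × 162 = 29.160
Maximum at age 6 (35.100).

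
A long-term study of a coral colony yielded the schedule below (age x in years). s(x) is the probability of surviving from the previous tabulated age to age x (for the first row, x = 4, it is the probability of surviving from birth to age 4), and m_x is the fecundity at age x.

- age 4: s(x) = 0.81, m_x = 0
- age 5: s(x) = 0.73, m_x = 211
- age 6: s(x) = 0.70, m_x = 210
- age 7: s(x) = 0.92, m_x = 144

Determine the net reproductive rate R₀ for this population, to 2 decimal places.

266.52

Survivorship from birth: l_x = s_4·s_5·…·s_x.
  l_4 = 0.81000
  l_5 = 0.59130
  l_6 = 0.41391
  l_7 = 0.38080
R₀ = Σ l_x m_x:
  age 4: 0.81000 × 0 = 0.0000
  age 5: 0.59130 × 211 = 124.7643
  age 6: 0.41391 × 210 = 86.9211
  age 7: 0.38080 × 144 = 54.8352
R₀ = 0.0000 + 124.7643 + 86.9211 + 54.8352 = 266.5206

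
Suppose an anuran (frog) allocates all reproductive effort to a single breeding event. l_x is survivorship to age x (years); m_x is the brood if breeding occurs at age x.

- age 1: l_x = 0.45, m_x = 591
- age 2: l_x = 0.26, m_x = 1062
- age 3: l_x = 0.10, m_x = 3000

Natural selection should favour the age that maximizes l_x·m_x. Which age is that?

Expected offspring if breeding at age x = l_x × m_x:
  age 1: 0.45 × 591 = 265.950
  age 2: 0.26 × 1062 = 276.120
  age 3: 0.10 × 3000 = 300.000
Maximum at age 3 (300.000).

3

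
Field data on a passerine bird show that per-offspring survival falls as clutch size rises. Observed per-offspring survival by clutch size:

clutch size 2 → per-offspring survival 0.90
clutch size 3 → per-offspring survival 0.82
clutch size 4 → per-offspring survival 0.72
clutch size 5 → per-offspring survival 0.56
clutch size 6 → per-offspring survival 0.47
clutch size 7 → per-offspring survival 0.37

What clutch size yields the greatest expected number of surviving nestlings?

Expected surviving nestlings = c × s(c):
  c=2: 2 × 0.90 = 1.800
  c=3: 3 × 0.82 = 2.460
  c=4: 4 × 0.72 = 2.880
  c=5: 5 × 0.56 = 2.800
  c=6: 6 × 0.47 = 2.820
  c=7: 7 × 0.37 = 2.590
Maximum at c = 4 (2.880 surviving nestlings).

4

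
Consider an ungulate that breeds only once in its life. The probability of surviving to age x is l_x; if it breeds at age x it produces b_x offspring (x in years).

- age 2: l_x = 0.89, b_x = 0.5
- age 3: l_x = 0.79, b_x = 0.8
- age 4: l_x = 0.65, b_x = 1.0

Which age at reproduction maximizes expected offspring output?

Expected offspring if breeding at age x = l_x × b_x:
  age 2: 0.89 × 0.5 = 0.445
  age 3: 0.79 × 0.8 = 0.632
  age 4: 0.65 × 1.0 = 0.650
Maximum at age 4 (0.650).

4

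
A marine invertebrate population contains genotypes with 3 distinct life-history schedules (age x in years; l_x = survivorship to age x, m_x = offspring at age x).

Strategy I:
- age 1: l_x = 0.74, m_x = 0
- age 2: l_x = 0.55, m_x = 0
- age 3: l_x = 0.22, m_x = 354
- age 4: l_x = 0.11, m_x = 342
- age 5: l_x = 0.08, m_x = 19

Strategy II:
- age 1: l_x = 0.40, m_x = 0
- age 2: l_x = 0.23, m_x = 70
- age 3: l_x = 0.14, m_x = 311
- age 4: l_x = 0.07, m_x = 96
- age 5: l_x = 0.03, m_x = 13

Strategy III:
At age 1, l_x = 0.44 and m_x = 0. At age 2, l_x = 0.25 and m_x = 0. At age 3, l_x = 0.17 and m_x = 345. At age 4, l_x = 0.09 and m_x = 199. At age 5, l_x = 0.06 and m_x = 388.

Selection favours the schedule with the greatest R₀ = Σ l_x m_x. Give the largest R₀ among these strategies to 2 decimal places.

Strategy I: R₀ = 0.74×0 + 0.55×0 + 0.22×354 + 0.11×342 + 0.08×19 = 117.0200
Strategy II: R₀ = 0.40×0 + 0.23×70 + 0.14×311 + 0.07×96 + 0.03×13 = 66.7500
Strategy III: R₀ = 0.44×0 + 0.25×0 + 0.17×345 + 0.09×199 + 0.06×388 = 99.8400
Highest R₀: strategy I with 117.0200.

117.02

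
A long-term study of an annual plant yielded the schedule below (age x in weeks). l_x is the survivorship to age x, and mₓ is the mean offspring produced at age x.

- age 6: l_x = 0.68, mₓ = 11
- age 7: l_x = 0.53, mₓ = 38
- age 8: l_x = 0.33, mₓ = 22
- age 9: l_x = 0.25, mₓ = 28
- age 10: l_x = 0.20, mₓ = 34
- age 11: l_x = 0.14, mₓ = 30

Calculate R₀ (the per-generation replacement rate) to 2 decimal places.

52.88

R₀ = Σ l_x mₓ:
  age 6: 0.68 × 11 = 7.4800
  age 7: 0.53 × 38 = 20.1400
  age 8: 0.33 × 22 = 7.2600
  age 9: 0.25 × 28 = 7.0000
  age 10: 0.20 × 34 = 6.8000
  age 11: 0.14 × 30 = 4.2000
R₀ = 7.4800 + 20.1400 + 7.2600 + 7.0000 + 6.8000 + 4.2000 = 52.8800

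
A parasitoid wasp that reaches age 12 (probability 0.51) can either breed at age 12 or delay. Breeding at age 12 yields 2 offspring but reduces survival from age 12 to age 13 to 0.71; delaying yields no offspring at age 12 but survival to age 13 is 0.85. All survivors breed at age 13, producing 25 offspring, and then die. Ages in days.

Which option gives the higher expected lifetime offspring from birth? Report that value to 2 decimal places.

breed at age 12: R₀ = 0.51 × (2 + 0.71 × 25) = 0.51 × 19.7500 = 10.0725
delay to age 13: R₀ = 0.51 × (0.85 × 25) = 0.51 × 21.2500 = 10.8375
Higher: delay to age 13 (10.8375).

10.84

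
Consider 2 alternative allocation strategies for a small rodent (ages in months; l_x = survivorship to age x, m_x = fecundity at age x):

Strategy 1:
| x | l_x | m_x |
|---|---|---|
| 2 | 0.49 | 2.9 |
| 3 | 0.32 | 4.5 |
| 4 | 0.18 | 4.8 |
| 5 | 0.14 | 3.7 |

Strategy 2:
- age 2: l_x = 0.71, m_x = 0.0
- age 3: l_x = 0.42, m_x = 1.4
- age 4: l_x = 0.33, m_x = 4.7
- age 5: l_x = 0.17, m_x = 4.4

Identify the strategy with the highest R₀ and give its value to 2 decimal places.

4.24

Strategy 1: R₀ = 0.49×2.9 + 0.32×4.5 + 0.18×4.8 + 0.14×3.7 = 4.2430
Strategy 2: R₀ = 0.71×0.0 + 0.42×1.4 + 0.33×4.7 + 0.17×4.4 = 2.8870
Highest R₀: strategy 1 with 4.2430.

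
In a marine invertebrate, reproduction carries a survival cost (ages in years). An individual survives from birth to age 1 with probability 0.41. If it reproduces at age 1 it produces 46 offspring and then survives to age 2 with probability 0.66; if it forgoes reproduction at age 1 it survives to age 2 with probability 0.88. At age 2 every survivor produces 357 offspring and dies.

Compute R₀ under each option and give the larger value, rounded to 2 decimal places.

128.81

breed at age 1: R₀ = 0.41 × (46 + 0.66 × 357) = 0.41 × 281.6200 = 115.4642
delay to age 2: R₀ = 0.41 × (0.88 × 357) = 0.41 × 314.1600 = 128.8056
Higher: delay to age 2 (128.8056).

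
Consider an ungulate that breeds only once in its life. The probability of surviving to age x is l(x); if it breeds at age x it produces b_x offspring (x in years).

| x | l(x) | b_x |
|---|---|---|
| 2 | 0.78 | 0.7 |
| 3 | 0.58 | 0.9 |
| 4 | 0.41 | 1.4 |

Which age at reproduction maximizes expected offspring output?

Expected offspring if breeding at age x = l(x) × b_x:
  age 2: 0.78 × 0.7 = 0.546
  age 3: 0.58 × 0.9 = 0.522
  age 4: 0.41 × 1.4 = 0.574
Maximum at age 4 (0.574).

4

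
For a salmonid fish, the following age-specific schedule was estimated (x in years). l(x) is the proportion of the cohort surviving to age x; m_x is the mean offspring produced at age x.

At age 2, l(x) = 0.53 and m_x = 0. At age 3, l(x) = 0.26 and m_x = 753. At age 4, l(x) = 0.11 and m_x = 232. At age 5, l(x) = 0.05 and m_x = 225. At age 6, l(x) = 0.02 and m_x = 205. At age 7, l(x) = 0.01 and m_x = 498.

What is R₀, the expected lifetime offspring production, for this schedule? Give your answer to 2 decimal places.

R₀ = Σ l(x) m_x:
  age 2: 0.53 × 0 = 0.0000
  age 3: 0.26 × 753 = 195.7800
  age 4: 0.11 × 232 = 25.5200
  age 5: 0.05 × 225 = 11.2500
  age 6: 0.02 × 205 = 4.1000
  age 7: 0.01 × 498 = 4.9800
R₀ = 0.0000 + 195.7800 + 25.5200 + 11.2500 + 4.1000 + 4.9800 = 241.6300

241.63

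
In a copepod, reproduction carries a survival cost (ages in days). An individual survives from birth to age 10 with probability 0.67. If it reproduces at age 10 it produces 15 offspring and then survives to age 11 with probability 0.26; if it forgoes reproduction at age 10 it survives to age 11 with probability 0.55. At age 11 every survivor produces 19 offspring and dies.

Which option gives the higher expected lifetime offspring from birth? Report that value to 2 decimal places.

breed at age 10: R₀ = 0.67 × (15 + 0.26 × 19) = 0.67 × 19.9400 = 13.3598
delay to age 11: R₀ = 0.67 × (0.55 × 19) = 0.67 × 10.4500 = 7.0015
Higher: breed at age 10 (13.3598).

13.36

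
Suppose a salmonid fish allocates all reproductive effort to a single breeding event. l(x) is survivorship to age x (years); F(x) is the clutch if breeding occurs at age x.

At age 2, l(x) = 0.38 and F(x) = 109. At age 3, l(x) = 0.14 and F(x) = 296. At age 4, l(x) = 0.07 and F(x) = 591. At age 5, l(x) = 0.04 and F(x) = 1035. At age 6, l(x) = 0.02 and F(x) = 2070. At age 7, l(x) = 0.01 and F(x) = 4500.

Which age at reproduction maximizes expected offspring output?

Expected offspring if breeding at age x = l(x) × F(x):
  age 2: 0.38 × 109 = 41.420
  age 3: 0.14 × 296 = 41.440
  age 4: 0.07 × 591 = 41.370
  age 5: 0.04 × 1035 = 41.400
  age 6: 0.02 × 2070 = 41.400
  age 7: 0.01 × 4500 = 45.000
Maximum at age 7 (45.000).

7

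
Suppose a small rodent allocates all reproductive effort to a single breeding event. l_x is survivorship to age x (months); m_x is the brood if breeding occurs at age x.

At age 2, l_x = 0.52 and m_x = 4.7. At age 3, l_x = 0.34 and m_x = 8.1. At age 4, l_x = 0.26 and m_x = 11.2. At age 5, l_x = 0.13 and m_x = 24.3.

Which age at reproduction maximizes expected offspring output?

5

Expected offspring if breeding at age x = l_x × m_x:
  age 2: 0.52 × 4.7 = 2.444
  age 3: 0.34 × 8.1 = 2.754
  age 4: 0.26 × 11.2 = 2.912
  age 5: 0.13 × 24.3 = 3.159
Maximum at age 5 (3.159).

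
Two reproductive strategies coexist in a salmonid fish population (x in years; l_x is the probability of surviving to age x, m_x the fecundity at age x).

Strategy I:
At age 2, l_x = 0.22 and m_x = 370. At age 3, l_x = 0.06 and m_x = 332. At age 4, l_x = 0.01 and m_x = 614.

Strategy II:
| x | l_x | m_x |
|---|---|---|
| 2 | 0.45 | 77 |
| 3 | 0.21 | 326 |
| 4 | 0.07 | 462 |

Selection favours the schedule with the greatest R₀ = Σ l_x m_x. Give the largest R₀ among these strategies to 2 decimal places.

135.45

Strategy I: R₀ = 0.22×370 + 0.06×332 + 0.01×614 = 107.4600
Strategy II: R₀ = 0.45×77 + 0.21×326 + 0.07×462 = 135.4500
Highest R₀: strategy II with 135.4500.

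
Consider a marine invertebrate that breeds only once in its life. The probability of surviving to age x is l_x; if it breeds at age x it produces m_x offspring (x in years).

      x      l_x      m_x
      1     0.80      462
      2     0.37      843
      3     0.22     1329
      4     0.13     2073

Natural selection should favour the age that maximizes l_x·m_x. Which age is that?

Expected offspring if breeding at age x = l_x × m_x:
  age 1: 0.80 × 462 = 369.600
  age 2: 0.37 × 843 = 311.910
  age 3: 0.22 × 1329 = 292.380
  age 4: 0.13 × 2073 = 269.490
Maximum at age 1 (369.600).

1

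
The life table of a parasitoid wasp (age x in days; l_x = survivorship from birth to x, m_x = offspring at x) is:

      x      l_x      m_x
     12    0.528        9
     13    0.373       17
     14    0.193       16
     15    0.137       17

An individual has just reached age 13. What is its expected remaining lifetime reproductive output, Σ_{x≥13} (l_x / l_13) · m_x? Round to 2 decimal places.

l_13 = 0.373. Conditional survival from age 13 to x is l_x / l_13.
  x=13: (0.373/0.373) × 17 = 17.0000
  x=14: (0.193/0.373) × 16 = 8.2788
  x=15: (0.137/0.373) × 17 = 6.2440
Sum = 17.0000 + 8.2788 + 6.2440 = 31.5228

31.52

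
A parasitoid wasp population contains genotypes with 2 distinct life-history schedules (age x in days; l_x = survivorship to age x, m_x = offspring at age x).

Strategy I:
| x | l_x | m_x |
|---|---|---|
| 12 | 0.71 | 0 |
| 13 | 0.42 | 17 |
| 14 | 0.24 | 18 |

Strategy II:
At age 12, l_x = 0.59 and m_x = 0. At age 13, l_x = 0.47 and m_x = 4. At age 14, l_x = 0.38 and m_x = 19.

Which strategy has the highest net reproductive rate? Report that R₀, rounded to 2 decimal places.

11.46

Strategy I: R₀ = 0.71×0 + 0.42×17 + 0.24×18 = 11.4600
Strategy II: R₀ = 0.59×0 + 0.47×4 + 0.38×19 = 9.1000
Highest R₀: strategy I with 11.4600.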